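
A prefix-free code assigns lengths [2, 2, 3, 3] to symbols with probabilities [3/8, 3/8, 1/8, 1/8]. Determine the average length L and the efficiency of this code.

Average length L = Σ p_i × l_i = 2.2500 bits
Entropy H = 1.8113 bits
Efficiency η = H/L × 100% = 80.50%


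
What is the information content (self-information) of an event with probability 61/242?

Information content I(x) = -log₂(p(x))
I = -log₂(61/242) = -log₂(0.2521)
I = 1.9881 bits


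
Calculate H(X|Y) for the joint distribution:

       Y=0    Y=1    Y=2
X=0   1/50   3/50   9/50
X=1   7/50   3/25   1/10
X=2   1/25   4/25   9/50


H(X|Y) = Σ_y p(y) H(X|Y=y)
  p(Y=0) = 1/5, H(X|Y=0) = 1.1568
  p(Y=1) = 17/50, H(X|Y=1) = 1.4837
  p(Y=2) = 23/50, H(X|Y=2) = 1.5380
H(X|Y) = 0.2000×1.1568 + 0.3400×1.4837 + 0.4600×1.5380 = 1.4433 bits


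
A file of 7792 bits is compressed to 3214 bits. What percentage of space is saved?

Space savings = (1 - Compressed/Original) × 100%
= (1 - 3214/7792) × 100%
= 58.75%


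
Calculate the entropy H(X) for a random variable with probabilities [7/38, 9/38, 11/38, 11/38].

H(X) = -Σ p(x) log₂ p(x)
  -7/38 × log₂(7/38) = 0.4496
  -9/38 × log₂(9/38) = 0.4922
  -11/38 × log₂(11/38) = 0.5177
  -11/38 × log₂(11/38) = 0.5177
H(X) = 1.9772 bits


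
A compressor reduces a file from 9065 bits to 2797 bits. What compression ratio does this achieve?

Compression ratio = Original / Compressed
= 9065 / 2797 = 3.24:1


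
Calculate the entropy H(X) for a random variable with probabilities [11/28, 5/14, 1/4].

H(X) = -Σ p(x) log₂ p(x)
  -11/28 × log₂(11/28) = 0.5295
  -5/14 × log₂(5/14) = 0.5305
  -1/4 × log₂(1/4) = 0.5000
H(X) = 1.5601 bits


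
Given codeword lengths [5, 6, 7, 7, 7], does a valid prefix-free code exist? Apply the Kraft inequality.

Kraft inequality: Σ 2^(-l_i) ≤ 1 for prefix-free code
Calculating: 2^(-5) + 2^(-6) + 2^(-7) + 2^(-7) + 2^(-7)
= 0.03125 + 0.015625 + 0.0078125 + 0.0078125 + 0.0078125
= 0.0703
Since 0.0703 ≤ 1, prefix-free code exists


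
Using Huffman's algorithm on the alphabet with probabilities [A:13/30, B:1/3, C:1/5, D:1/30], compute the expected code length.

Huffman tree construction:
Combine smallest probabilities repeatedly
Resulting codes:
  A: 0 (length 1)
  B: 11 (length 2)
  C: 101 (length 3)
  D: 100 (length 3)
Average length = Σ p(s) × length(s) = 1.8000 bits


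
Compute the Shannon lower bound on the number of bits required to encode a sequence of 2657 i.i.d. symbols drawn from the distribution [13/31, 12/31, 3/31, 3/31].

Entropy H = 1.7079 bits/symbol
Minimum bits = H × n = 1.7079 × 2657
= 4537.90 bits


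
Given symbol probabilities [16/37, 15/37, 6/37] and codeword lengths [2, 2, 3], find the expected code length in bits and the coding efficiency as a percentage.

Average length L = Σ p_i × l_i = 2.1622 bits
Entropy H = 1.4767 bits
Efficiency η = H/L × 100% = 68.30%


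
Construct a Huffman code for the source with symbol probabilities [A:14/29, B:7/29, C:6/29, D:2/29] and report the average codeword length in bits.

Huffman tree construction:
Combine smallest probabilities repeatedly
Resulting codes:
  A: 0 (length 1)
  B: 10 (length 2)
  C: 111 (length 3)
  D: 110 (length 3)
Average length = Σ p(s) × length(s) = 1.7931 bits


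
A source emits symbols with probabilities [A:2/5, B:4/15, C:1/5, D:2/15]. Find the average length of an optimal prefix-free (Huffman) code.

Huffman tree construction:
Combine smallest probabilities repeatedly
Resulting codes:
  A: 0 (length 1)
  B: 10 (length 2)
  C: 111 (length 3)
  D: 110 (length 3)
Average length = Σ p(s) × length(s) = 1.9333 bits


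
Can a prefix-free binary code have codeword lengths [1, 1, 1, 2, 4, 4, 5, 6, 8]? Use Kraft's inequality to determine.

Kraft inequality: Σ 2^(-l_i) ≤ 1 for prefix-free code
Calculating: 2^(-1) + 2^(-1) + 2^(-1) + 2^(-2) + 2^(-4) + 2^(-4) + 2^(-5) + 2^(-6) + 2^(-8)
= 0.5 + 0.5 + 0.5 + 0.25 + 0.0625 + 0.0625 + 0.03125 + 0.015625 + 0.00390625
= 1.9258
Since 1.9258 > 1, prefix-free code does not exist


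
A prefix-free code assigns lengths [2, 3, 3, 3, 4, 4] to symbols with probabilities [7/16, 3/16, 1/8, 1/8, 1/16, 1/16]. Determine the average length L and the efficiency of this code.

Average length L = Σ p_i × l_i = 2.6875 bits
Entropy H = 2.2246 bits
Efficiency η = H/L × 100% = 82.78%


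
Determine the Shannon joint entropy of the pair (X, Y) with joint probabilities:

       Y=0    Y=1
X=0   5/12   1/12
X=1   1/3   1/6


H(X,Y) = -Σ p(x,y) log₂ p(x,y)
  p(0,0)=5/12: -0.4167 × log₂(0.4167) = 0.5263
  p(0,1)=1/12: -0.0833 × log₂(0.0833) = 0.2987
  p(1,0)=1/3: -0.3333 × log₂(0.3333) = 0.5283
  p(1,1)=1/6: -0.1667 × log₂(0.1667) = 0.4308
H(X,Y) = 1.7842 bits


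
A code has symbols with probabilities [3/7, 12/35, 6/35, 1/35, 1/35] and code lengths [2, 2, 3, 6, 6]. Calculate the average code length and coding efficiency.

Average length L = Σ p_i × l_i = 2.4000 bits
Entropy H = 1.7826 bits
Efficiency η = H/L × 100% = 74.28%


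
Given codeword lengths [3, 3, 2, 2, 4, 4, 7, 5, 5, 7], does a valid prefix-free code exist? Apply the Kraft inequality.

Kraft inequality: Σ 2^(-l_i) ≤ 1 for prefix-free code
Calculating: 2^(-3) + 2^(-3) + 2^(-2) + 2^(-2) + 2^(-4) + 2^(-4) + 2^(-7) + 2^(-5) + 2^(-5) + 2^(-7)
= 0.125 + 0.125 + 0.25 + 0.25 + 0.0625 + 0.0625 + 0.0078125 + 0.03125 + 0.03125 + 0.0078125
= 0.9531
Since 0.9531 ≤ 1, prefix-free code exists


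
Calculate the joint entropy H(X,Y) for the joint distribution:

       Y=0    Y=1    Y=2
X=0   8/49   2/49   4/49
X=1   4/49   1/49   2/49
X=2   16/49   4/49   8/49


H(X,Y) = -Σ p(x,y) log₂ p(x,y)
  p(0,0)=8/49: -0.1633 × log₂(0.1633) = 0.4269
  p(0,1)=2/49: -0.0408 × log₂(0.0408) = 0.1884
  p(0,2)=4/49: -0.0816 × log₂(0.0816) = 0.2951
  p(1,0)=4/49: -0.0816 × log₂(0.0816) = 0.2951
  p(1,1)=1/49: -0.0204 × log₂(0.0204) = 0.1146
  p(1,2)=2/49: -0.0408 × log₂(0.0408) = 0.1884
  p(2,0)=16/49: -0.3265 × log₂(0.3265) = 0.5273
  p(2,1)=4/49: -0.0816 × log₂(0.0816) = 0.2951
  p(2,2)=8/49: -0.1633 × log₂(0.1633) = 0.4269
H(X,Y) = 2.7576 bits


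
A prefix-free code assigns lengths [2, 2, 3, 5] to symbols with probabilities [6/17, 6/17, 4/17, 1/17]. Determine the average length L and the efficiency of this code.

Average length L = Σ p_i × l_i = 2.4118 bits
Entropy H = 1.7922 bits
Efficiency η = H/L × 100% = 74.31%


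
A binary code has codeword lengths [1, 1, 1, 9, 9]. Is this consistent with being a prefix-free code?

Kraft inequality: Σ 2^(-l_i) ≤ 1 for prefix-free code
Calculating: 2^(-1) + 2^(-1) + 2^(-1) + 2^(-9) + 2^(-9)
= 0.5 + 0.5 + 0.5 + 0.001953125 + 0.001953125
= 1.5039
Since 1.5039 > 1, prefix-free code does not exist


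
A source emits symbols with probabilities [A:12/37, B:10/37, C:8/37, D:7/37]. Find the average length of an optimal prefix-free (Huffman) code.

Huffman tree construction:
Combine smallest probabilities repeatedly
Resulting codes:
  A: 11 (length 2)
  B: 10 (length 2)
  C: 01 (length 2)
  D: 00 (length 2)
Average length = Σ p(s) × length(s) = 2.0000 bits


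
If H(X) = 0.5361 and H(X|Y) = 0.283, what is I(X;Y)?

I(X;Y) = H(X) - H(X|Y)
I(X;Y) = 0.5361 - 0.283 = 0.2531 bits


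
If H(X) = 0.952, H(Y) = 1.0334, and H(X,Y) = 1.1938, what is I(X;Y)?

I(X;Y) = H(X) + H(Y) - H(X,Y)
I(X;Y) = 0.952 + 1.0334 - 1.1938 = 0.7916 bits


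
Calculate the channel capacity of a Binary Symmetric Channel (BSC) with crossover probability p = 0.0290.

For BSC with error probability p:
C = 1 - H(p) where H(p) is binary entropy
H(0.0290) = -0.0290 × log₂(0.0290) - 0.9710 × log₂(0.9710)
H(p) = 0.1894
C = 1 - 0.1894 = 0.8106 bits/use


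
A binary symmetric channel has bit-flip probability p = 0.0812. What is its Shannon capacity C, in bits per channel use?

For BSC with error probability p:
C = 1 - H(p) where H(p) is binary entropy
H(0.0812) = -0.0812 × log₂(0.0812) - 0.9188 × log₂(0.9188)
H(p) = 0.4064
C = 1 - 0.4064 = 0.5936 bits/use


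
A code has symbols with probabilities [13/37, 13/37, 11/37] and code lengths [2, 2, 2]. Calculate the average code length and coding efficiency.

Average length L = Σ p_i × l_i = 2.0000 bits
Entropy H = 1.5807 bits
Efficiency η = H/L × 100% = 79.03%


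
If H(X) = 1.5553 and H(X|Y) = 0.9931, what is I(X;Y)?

I(X;Y) = H(X) - H(X|Y)
I(X;Y) = 1.5553 - 0.9931 = 0.5622 bits


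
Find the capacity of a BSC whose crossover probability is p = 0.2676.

For BSC with error probability p:
C = 1 - H(p) where H(p) is binary entropy
H(0.2676) = -0.2676 × log₂(0.2676) - 0.7324 × log₂(0.7324)
H(p) = 0.8380
C = 1 - 0.8380 = 0.1620 bits/use


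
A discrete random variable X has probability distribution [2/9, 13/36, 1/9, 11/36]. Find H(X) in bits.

H(X) = -Σ p(x) log₂ p(x)
  -2/9 × log₂(2/9) = 0.4822
  -13/36 × log₂(13/36) = 0.5306
  -1/9 × log₂(1/9) = 0.3522
  -11/36 × log₂(11/36) = 0.5227
H(X) = 1.8877 bits


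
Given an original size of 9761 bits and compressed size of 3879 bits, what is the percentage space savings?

Space savings = (1 - Compressed/Original) × 100%
= (1 - 3879/9761) × 100%
= 60.26%


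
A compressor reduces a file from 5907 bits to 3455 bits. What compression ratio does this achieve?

Compression ratio = Original / Compressed
= 5907 / 3455 = 1.71:1


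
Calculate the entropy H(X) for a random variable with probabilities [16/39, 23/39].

H(X) = -Σ p(x) log₂ p(x)
  -16/39 × log₂(16/39) = 0.5273
  -23/39 × log₂(23/39) = 0.4493
H(X) = 0.9766 bits


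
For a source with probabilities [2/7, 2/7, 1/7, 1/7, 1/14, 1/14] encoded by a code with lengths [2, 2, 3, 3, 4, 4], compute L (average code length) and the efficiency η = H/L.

Average length L = Σ p_i × l_i = 2.5714 bits
Entropy H = 2.3788 bits
Efficiency η = H/L × 100% = 92.51%


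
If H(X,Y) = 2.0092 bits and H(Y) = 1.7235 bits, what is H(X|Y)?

Chain rule: H(X,Y) = H(X|Y) + H(Y)
H(X|Y) = H(X,Y) - H(Y) = 2.0092 - 1.7235 = 0.2857 bits


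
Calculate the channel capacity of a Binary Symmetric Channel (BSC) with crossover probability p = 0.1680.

For BSC with error probability p:
C = 1 - H(p) where H(p) is binary entropy
H(0.1680) = -0.1680 × log₂(0.1680) - 0.8320 × log₂(0.8320)
H(p) = 0.6531
C = 1 - 0.6531 = 0.3469 bits/use


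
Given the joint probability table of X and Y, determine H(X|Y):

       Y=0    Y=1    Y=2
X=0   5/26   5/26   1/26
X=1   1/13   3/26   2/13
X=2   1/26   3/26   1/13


H(X|Y) = Σ_y p(y) H(X|Y=y)
  p(Y=0) = 4/13, H(X|Y=0) = 1.2988
  p(Y=1) = 11/26, H(X|Y=1) = 1.5395
  p(Y=2) = 7/26, H(X|Y=2) = 1.3788
H(X|Y) = 0.3077×1.2988 + 0.4231×1.5395 + 0.2692×1.3788 = 1.4222 bits


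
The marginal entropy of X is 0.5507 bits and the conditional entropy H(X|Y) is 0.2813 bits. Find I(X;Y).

I(X;Y) = H(X) - H(X|Y)
I(X;Y) = 0.5507 - 0.2813 = 0.2694 bits


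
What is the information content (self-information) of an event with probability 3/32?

Information content I(x) = -log₂(p(x))
I = -log₂(3/32) = -log₂(0.0938)
I = 3.4150 bits


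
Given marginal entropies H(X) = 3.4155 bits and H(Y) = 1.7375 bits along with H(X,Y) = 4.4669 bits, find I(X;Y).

I(X;Y) = H(X) + H(Y) - H(X,Y)
I(X;Y) = 3.4155 + 1.7375 - 4.4669 = 0.6861 bits


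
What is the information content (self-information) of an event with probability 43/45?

Information content I(x) = -log₂(p(x))
I = -log₂(43/45) = -log₂(0.9556)
I = 0.0656 bits


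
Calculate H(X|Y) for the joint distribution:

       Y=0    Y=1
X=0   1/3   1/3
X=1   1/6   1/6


H(X|Y) = Σ_y p(y) H(X|Y=y)
  p(Y=0) = 1/2, H(X|Y=0) = 0.9183
  p(Y=1) = 1/2, H(X|Y=1) = 0.9183
H(X|Y) = 0.5000×0.9183 + 0.5000×0.9183 = 0.9183 bits


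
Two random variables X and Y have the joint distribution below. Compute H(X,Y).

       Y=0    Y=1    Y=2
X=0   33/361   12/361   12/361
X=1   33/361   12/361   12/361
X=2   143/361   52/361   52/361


H(X,Y) = -Σ p(x,y) log₂ p(x,y)
  p(0,0)=33/361: -0.0914 × log₂(0.0914) = 0.3155
  p(0,1)=12/361: -0.0332 × log₂(0.0332) = 0.1632
  p(0,2)=12/361: -0.0332 × log₂(0.0332) = 0.1632
  p(1,0)=33/361: -0.0914 × log₂(0.0914) = 0.3155
  p(1,1)=12/361: -0.0332 × log₂(0.0332) = 0.1632
  p(1,2)=12/361: -0.0332 × log₂(0.0332) = 0.1632
  p(2,0)=143/361: -0.3961 × log₂(0.3961) = 0.5292
  p(2,1)=52/361: -0.1440 × log₂(0.1440) = 0.4027
  p(2,2)=52/361: -0.1440 × log₂(0.1440) = 0.4027
H(X,Y) = 2.6185 bits


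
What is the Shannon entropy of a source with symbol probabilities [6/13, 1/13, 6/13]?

H(X) = -Σ p(x) log₂ p(x)
  -6/13 × log₂(6/13) = 0.5148
  -1/13 × log₂(1/13) = 0.2846
  -6/13 × log₂(6/13) = 0.5148
H(X) = 1.3143 bits


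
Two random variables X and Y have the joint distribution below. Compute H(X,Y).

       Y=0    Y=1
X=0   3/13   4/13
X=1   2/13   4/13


H(X,Y) = -Σ p(x,y) log₂ p(x,y)
  p(0,0)=3/13: -0.2308 × log₂(0.2308) = 0.4882
  p(0,1)=4/13: -0.3077 × log₂(0.3077) = 0.5232
  p(1,0)=2/13: -0.1538 × log₂(0.1538) = 0.4155
  p(1,1)=4/13: -0.3077 × log₂(0.3077) = 0.5232
H(X,Y) = 1.9501 bits


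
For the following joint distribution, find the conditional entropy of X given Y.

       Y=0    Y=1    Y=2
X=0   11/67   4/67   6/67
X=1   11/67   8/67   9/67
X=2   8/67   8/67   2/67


H(X|Y) = Σ_y p(y) H(X|Y=y)
  p(Y=0) = 30/67, H(X|Y=0) = 1.5700
  p(Y=1) = 20/67, H(X|Y=1) = 1.5219
  p(Y=2) = 17/67, H(X|Y=2) = 1.3793
H(X|Y) = 0.4478×1.5700 + 0.2985×1.5219 + 0.2537×1.3793 = 1.5072 bits


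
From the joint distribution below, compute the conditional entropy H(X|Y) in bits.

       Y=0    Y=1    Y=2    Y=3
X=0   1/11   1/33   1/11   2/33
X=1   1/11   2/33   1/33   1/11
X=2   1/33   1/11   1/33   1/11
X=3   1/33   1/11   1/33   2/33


H(X|Y) = Σ_y p(y) H(X|Y=y)
  p(Y=0) = 8/33, H(X|Y=0) = 1.8113
  p(Y=1) = 3/11, H(X|Y=1) = 1.8911
  p(Y=2) = 2/11, H(X|Y=2) = 1.7925
  p(Y=3) = 10/33, H(X|Y=3) = 1.9710
H(X|Y) = 0.2424×1.8113 + 0.2727×1.8911 + 0.1818×1.7925 + 0.3030×1.9710 = 1.8780 bits


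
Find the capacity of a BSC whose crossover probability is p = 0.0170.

For BSC with error probability p:
C = 1 - H(p) where H(p) is binary entropy
H(0.0170) = -0.0170 × log₂(0.0170) - 0.9830 × log₂(0.9830)
H(p) = 0.1242
C = 1 - 0.1242 = 0.8758 bits/use


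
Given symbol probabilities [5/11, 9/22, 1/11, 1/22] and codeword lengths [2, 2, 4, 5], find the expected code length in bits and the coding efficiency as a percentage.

Average length L = Σ p_i × l_i = 2.3182 bits
Entropy H = 1.5618 bits
Efficiency η = H/L × 100% = 67.37%


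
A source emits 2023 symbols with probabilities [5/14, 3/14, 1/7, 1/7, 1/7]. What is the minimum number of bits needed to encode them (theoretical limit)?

Entropy H = 2.2099 bits/symbol
Minimum bits = H × n = 2.2099 × 2023
= 4470.60 bits


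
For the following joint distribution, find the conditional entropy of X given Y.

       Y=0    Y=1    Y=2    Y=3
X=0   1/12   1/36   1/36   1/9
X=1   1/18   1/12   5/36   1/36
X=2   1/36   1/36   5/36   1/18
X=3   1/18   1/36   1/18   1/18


H(X|Y) = Σ_y p(y) H(X|Y=y)
  p(Y=0) = 2/9, H(X|Y=0) = 1.9056
  p(Y=1) = 1/6, H(X|Y=1) = 1.7925
  p(Y=2) = 13/36, H(X|Y=2) = 1.7605
  p(Y=3) = 1/4, H(X|Y=3) = 1.8366
H(X|Y) = 0.2222×1.9056 + 0.1667×1.7925 + 0.3611×1.7605 + 0.2500×1.8366 = 1.8171 bits


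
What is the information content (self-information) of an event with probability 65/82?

Information content I(x) = -log₂(p(x))
I = -log₂(65/82) = -log₂(0.7927)
I = 0.3352 bits


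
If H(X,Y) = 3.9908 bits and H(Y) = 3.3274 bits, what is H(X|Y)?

Chain rule: H(X,Y) = H(X|Y) + H(Y)
H(X|Y) = H(X,Y) - H(Y) = 3.9908 - 3.3274 = 0.6634 bits


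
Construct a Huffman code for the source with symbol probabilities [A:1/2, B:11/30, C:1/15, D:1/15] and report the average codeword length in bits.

Huffman tree construction:
Combine smallest probabilities repeatedly
Resulting codes:
  A: 0 (length 1)
  B: 11 (length 2)
  C: 100 (length 3)
  D: 101 (length 3)
Average length = Σ p(s) × length(s) = 1.6333 bits


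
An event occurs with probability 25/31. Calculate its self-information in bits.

Information content I(x) = -log₂(p(x))
I = -log₂(25/31) = -log₂(0.8065)
I = 0.3103 bits


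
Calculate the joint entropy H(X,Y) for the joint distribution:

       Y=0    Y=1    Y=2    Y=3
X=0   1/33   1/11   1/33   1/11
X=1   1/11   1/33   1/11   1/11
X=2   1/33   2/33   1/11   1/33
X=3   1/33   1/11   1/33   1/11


H(X,Y) = -Σ p(x,y) log₂ p(x,y)
  p(0,0)=1/33: -0.0303 × log₂(0.0303) = 0.1529
  p(0,1)=1/11: -0.0909 × log₂(0.0909) = 0.3145
  p(0,2)=1/33: -0.0303 × log₂(0.0303) = 0.1529
  p(0,3)=1/11: -0.0909 × log₂(0.0909) = 0.3145
  p(1,0)=1/11: -0.0909 × log₂(0.0909) = 0.3145
  p(1,1)=1/33: -0.0303 × log₂(0.0303) = 0.1529
  p(1,2)=1/11: -0.0909 × log₂(0.0909) = 0.3145
  p(1,3)=1/11: -0.0909 × log₂(0.0909) = 0.3145
  p(2,0)=1/33: -0.0303 × log₂(0.0303) = 0.1529
  p(2,1)=2/33: -0.0606 × log₂(0.0606) = 0.2451
  p(2,2)=1/11: -0.0909 × log₂(0.0909) = 0.3145
  p(2,3)=1/33: -0.0303 × log₂(0.0303) = 0.1529
  p(3,0)=1/33: -0.0303 × log₂(0.0303) = 0.1529
  p(3,1)=1/11: -0.0909 × log₂(0.0909) = 0.3145
  p(3,2)=1/33: -0.0303 × log₂(0.0303) = 0.1529
  p(3,3)=1/11: -0.0909 × log₂(0.0909) = 0.3145
H(X,Y) = 3.8311 bits


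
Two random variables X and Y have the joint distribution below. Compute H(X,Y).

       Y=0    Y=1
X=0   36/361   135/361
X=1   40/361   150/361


H(X,Y) = -Σ p(x,y) log₂ p(x,y)
  p(0,0)=36/361: -0.0997 × log₂(0.0997) = 0.3317
  p(0,1)=135/361: -0.3740 × log₂(0.3740) = 0.5307
  p(1,0)=40/361: -0.1108 × log₂(0.1108) = 0.3517
  p(1,1)=150/361: -0.4155 × log₂(0.4155) = 0.5265
H(X,Y) = 1.7405 bits


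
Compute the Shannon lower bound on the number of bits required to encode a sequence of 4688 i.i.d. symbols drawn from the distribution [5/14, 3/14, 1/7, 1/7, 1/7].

Entropy H = 2.2099 bits/symbol
Minimum bits = H × n = 2.2099 × 4688
= 10359.96 bits


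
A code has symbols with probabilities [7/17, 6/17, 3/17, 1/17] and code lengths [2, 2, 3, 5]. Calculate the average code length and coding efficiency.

Average length L = Σ p_i × l_i = 2.3529 bits
Entropy H = 1.7395 bits
Efficiency η = H/L × 100% = 73.93%


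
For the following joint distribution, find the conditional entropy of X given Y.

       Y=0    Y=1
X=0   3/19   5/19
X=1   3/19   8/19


H(X|Y) = Σ_y p(y) H(X|Y=y)
  p(Y=0) = 6/19, H(X|Y=0) = 1.0000
  p(Y=1) = 13/19, H(X|Y=1) = 0.9612
H(X|Y) = 0.3158×1.0000 + 0.6842×0.9612 = 0.9735 bits


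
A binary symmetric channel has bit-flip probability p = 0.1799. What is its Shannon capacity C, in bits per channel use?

For BSC with error probability p:
C = 1 - H(p) where H(p) is binary entropy
H(0.1799) = -0.1799 × log₂(0.1799) - 0.8201 × log₂(0.8201)
H(p) = 0.6799
C = 1 - 0.6799 = 0.3201 bits/use


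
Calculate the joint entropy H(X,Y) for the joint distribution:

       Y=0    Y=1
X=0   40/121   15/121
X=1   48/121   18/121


H(X,Y) = -Σ p(x,y) log₂ p(x,y)
  p(0,0)=40/121: -0.3306 × log₂(0.3306) = 0.5279
  p(0,1)=15/121: -0.1240 × log₂(0.1240) = 0.3734
  p(1,0)=48/121: -0.3967 × log₂(0.3967) = 0.5292
  p(1,1)=18/121: -0.1488 × log₂(0.1488) = 0.4089
H(X,Y) = 1.8394 bits


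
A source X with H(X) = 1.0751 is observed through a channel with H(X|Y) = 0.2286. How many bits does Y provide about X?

I(X;Y) = H(X) - H(X|Y)
I(X;Y) = 1.0751 - 0.2286 = 0.8465 bits


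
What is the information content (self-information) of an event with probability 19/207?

Information content I(x) = -log₂(p(x))
I = -log₂(19/207) = -log₂(0.0918)
I = 3.4456 bits


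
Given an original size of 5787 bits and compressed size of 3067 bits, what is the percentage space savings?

Space savings = (1 - Compressed/Original) × 100%
= (1 - 3067/5787) × 100%
= 47.00%


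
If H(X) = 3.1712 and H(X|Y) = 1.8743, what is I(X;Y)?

I(X;Y) = H(X) - H(X|Y)
I(X;Y) = 3.1712 - 1.8743 = 1.2969 bits


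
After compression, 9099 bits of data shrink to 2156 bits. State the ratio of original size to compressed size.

Compression ratio = Original / Compressed
= 9099 / 2156 = 4.22:1


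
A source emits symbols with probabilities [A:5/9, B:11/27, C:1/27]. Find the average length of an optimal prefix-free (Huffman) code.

Huffman tree construction:
Combine smallest probabilities repeatedly
Resulting codes:
  A: 1 (length 1)
  B: 01 (length 2)
  C: 00 (length 2)
Average length = Σ p(s) × length(s) = 1.4444 bits


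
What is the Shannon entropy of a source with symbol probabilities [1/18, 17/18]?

H(X) = -Σ p(x) log₂ p(x)
  -1/18 × log₂(1/18) = 0.2317
  -17/18 × log₂(17/18) = 0.0779
H(X) = 0.3095 bits


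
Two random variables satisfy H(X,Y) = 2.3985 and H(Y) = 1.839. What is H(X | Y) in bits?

Chain rule: H(X,Y) = H(X|Y) + H(Y)
H(X|Y) = H(X,Y) - H(Y) = 2.3985 - 1.839 = 0.5595 bits


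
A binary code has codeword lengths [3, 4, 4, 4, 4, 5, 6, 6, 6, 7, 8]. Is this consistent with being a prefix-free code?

Kraft inequality: Σ 2^(-l_i) ≤ 1 for prefix-free code
Calculating: 2^(-3) + 2^(-4) + 2^(-4) + 2^(-4) + 2^(-4) + 2^(-5) + 2^(-6) + 2^(-6) + 2^(-6) + 2^(-7) + 2^(-8)
= 0.125 + 0.0625 + 0.0625 + 0.0625 + 0.0625 + 0.03125 + 0.015625 + 0.015625 + 0.015625 + 0.0078125 + 0.00390625
= 0.4648
Since 0.4648 ≤ 1, prefix-free code exists


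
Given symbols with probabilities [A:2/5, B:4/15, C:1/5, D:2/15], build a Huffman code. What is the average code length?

Huffman tree construction:
Combine smallest probabilities repeatedly
Resulting codes:
  A: 0 (length 1)
  B: 10 (length 2)
  C: 111 (length 3)
  D: 110 (length 3)
Average length = Σ p(s) × length(s) = 1.9333 bits


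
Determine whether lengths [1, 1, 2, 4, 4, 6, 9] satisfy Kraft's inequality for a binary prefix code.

Kraft inequality: Σ 2^(-l_i) ≤ 1 for prefix-free code
Calculating: 2^(-1) + 2^(-1) + 2^(-2) + 2^(-4) + 2^(-4) + 2^(-6) + 2^(-9)
= 0.5 + 0.5 + 0.25 + 0.0625 + 0.0625 + 0.015625 + 0.001953125
= 1.3926
Since 1.3926 > 1, prefix-free code does not exist


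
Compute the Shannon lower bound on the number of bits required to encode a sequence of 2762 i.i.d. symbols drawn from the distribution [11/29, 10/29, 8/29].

Entropy H = 1.5727 bits/symbol
Minimum bits = H × n = 1.5727 × 2762
= 4343.81 bits


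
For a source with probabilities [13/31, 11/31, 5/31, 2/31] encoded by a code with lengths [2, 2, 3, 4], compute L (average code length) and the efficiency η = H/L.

Average length L = Σ p_i × l_i = 2.2903 bits
Entropy H = 1.7358 bits
Efficiency η = H/L × 100% = 75.79%


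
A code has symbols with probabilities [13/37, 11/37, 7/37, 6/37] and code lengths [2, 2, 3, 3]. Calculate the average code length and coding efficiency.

Average length L = Σ p_i × l_i = 2.3514 bits
Entropy H = 1.9305 bits
Efficiency η = H/L × 100% = 82.10%


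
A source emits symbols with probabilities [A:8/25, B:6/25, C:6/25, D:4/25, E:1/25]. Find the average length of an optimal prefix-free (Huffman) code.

Huffman tree construction:
Combine smallest probabilities repeatedly
Resulting codes:
  A: 11 (length 2)
  B: 01 (length 2)
  C: 10 (length 2)
  D: 001 (length 3)
  E: 000 (length 3)
Average length = Σ p(s) × length(s) = 2.2000 bits


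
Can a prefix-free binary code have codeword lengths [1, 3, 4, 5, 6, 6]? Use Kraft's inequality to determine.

Kraft inequality: Σ 2^(-l_i) ≤ 1 for prefix-free code
Calculating: 2^(-1) + 2^(-3) + 2^(-4) + 2^(-5) + 2^(-6) + 2^(-6)
= 0.5 + 0.125 + 0.0625 + 0.03125 + 0.015625 + 0.015625
= 0.7500
Since 0.7500 ≤ 1, prefix-free code exists


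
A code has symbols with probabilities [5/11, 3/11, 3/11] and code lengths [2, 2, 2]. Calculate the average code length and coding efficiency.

Average length L = Σ p_i × l_i = 2.0000 bits
Entropy H = 1.5395 bits
Efficiency η = H/L × 100% = 76.97%


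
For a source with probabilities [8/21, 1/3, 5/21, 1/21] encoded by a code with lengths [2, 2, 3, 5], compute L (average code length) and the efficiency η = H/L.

Average length L = Σ p_i × l_i = 2.3810 bits
Entropy H = 1.7608 bits
Efficiency η = H/L × 100% = 73.96%


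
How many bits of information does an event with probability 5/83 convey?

Information content I(x) = -log₂(p(x))
I = -log₂(5/83) = -log₂(0.0602)
I = 4.0531 bits


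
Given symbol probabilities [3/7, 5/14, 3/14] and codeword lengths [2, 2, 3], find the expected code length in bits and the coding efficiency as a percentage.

Average length L = Σ p_i × l_i = 2.2143 bits
Entropy H = 1.5306 bits
Efficiency η = H/L × 100% = 69.12%


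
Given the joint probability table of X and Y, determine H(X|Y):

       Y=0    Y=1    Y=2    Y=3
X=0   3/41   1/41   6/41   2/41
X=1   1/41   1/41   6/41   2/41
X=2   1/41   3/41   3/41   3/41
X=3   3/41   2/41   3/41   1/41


H(X|Y) = Σ_y p(y) H(X|Y=y)
  p(Y=0) = 8/41, H(X|Y=0) = 1.8113
  p(Y=1) = 7/41, H(X|Y=1) = 1.8424
  p(Y=2) = 18/41, H(X|Y=2) = 1.9183
  p(Y=3) = 8/41, H(X|Y=3) = 1.9056
H(X|Y) = 0.1951×1.8113 + 0.1707×1.8424 + 0.4390×1.9183 + 0.1951×1.9056 = 1.8820 bits


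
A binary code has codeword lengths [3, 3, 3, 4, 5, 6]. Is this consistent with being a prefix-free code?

Kraft inequality: Σ 2^(-l_i) ≤ 1 for prefix-free code
Calculating: 2^(-3) + 2^(-3) + 2^(-3) + 2^(-4) + 2^(-5) + 2^(-6)
= 0.125 + 0.125 + 0.125 + 0.0625 + 0.03125 + 0.015625
= 0.4844
Since 0.4844 ≤ 1, prefix-free code exists


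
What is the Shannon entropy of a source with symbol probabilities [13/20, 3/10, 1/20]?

H(X) = -Σ p(x) log₂ p(x)
  -13/20 × log₂(13/20) = 0.4040
  -3/10 × log₂(3/10) = 0.5211
  -1/20 × log₂(1/20) = 0.2161
H(X) = 1.1412 bits


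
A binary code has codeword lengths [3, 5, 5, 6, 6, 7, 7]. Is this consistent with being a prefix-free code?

Kraft inequality: Σ 2^(-l_i) ≤ 1 for prefix-free code
Calculating: 2^(-3) + 2^(-5) + 2^(-5) + 2^(-6) + 2^(-6) + 2^(-7) + 2^(-7)
= 0.125 + 0.03125 + 0.03125 + 0.015625 + 0.015625 + 0.0078125 + 0.0078125
= 0.2344
Since 0.2344 ≤ 1, prefix-free code exists


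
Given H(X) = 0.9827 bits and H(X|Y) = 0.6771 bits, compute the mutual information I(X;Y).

I(X;Y) = H(X) - H(X|Y)
I(X;Y) = 0.9827 - 0.6771 = 0.3056 bits


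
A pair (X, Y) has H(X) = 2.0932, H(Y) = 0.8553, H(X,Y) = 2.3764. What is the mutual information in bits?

I(X;Y) = H(X) + H(Y) - H(X,Y)
I(X;Y) = 2.0932 + 0.8553 - 2.3764 = 0.5721 bits


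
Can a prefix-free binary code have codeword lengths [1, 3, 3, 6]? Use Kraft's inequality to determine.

Kraft inequality: Σ 2^(-l_i) ≤ 1 for prefix-free code
Calculating: 2^(-1) + 2^(-3) + 2^(-3) + 2^(-6)
= 0.5 + 0.125 + 0.125 + 0.015625
= 0.7656
Since 0.7656 ≤ 1, prefix-free code exists


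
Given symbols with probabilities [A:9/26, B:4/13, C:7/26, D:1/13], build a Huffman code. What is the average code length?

Huffman tree construction:
Combine smallest probabilities repeatedly
Resulting codes:
  A: 11 (length 2)
  B: 10 (length 2)
  C: 01 (length 2)
  D: 00 (length 2)
Average length = Σ p(s) × length(s) = 2.0000 bits


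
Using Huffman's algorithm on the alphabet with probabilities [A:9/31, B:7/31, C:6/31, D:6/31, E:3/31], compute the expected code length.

Huffman tree construction:
Combine smallest probabilities repeatedly
Resulting codes:
  A: 10 (length 2)
  B: 01 (length 2)
  C: 111 (length 3)
  D: 00 (length 2)
  E: 110 (length 3)
Average length = Σ p(s) × length(s) = 2.2903 bits


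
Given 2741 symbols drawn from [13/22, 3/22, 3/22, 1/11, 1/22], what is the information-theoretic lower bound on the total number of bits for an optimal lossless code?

Entropy H = 1.7496 bits/symbol
Minimum bits = H × n = 1.7496 × 2741
= 4795.75 bits


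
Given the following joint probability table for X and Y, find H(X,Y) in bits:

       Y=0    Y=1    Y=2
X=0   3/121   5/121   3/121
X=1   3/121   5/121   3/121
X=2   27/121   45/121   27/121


H(X,Y) = -Σ p(x,y) log₂ p(x,y)
  p(0,0)=3/121: -0.0248 × log₂(0.0248) = 0.1322
  p(0,1)=5/121: -0.0413 × log₂(0.0413) = 0.1900
  p(0,2)=3/121: -0.0248 × log₂(0.0248) = 0.1322
  p(1,0)=3/121: -0.0248 × log₂(0.0248) = 0.1322
  p(1,1)=5/121: -0.0413 × log₂(0.0413) = 0.1900
  p(1,2)=3/121: -0.0248 × log₂(0.0248) = 0.1322
  p(2,0)=27/121: -0.2231 × log₂(0.2231) = 0.4829
  p(2,1)=45/121: -0.3719 × log₂(0.3719) = 0.5307
  p(2,2)=27/121: -0.2231 × log₂(0.2231) = 0.4829
H(X,Y) = 2.4053 bits


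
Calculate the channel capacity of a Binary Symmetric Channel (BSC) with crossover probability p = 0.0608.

For BSC with error probability p:
C = 1 - H(p) where H(p) is binary entropy
H(0.0608) = -0.0608 × log₂(0.0608) - 0.9392 × log₂(0.9392)
H(p) = 0.3306
C = 1 - 0.3306 = 0.6694 bits/use


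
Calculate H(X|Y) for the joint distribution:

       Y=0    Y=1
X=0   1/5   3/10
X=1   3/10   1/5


H(X|Y) = Σ_y p(y) H(X|Y=y)
  p(Y=0) = 1/2, H(X|Y=0) = 0.9710
  p(Y=1) = 1/2, H(X|Y=1) = 0.9710
H(X|Y) = 0.5000×0.9710 + 0.5000×0.9710 = 0.9710 bits


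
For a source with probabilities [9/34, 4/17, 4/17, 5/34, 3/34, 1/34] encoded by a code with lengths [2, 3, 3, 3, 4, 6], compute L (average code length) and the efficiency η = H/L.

Average length L = Σ p_i × l_i = 2.9118 bits
Entropy H = 2.3553 bits
Efficiency η = H/L × 100% = 80.89%


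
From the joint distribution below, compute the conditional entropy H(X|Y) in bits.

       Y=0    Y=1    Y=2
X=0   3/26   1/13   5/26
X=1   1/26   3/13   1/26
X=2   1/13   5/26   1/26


H(X|Y) = Σ_y p(y) H(X|Y=y)
  p(Y=0) = 3/13, H(X|Y=0) = 1.4591
  p(Y=1) = 1/2, H(X|Y=1) = 1.4605
  p(Y=2) = 7/26, H(X|Y=2) = 1.1488
H(X|Y) = 0.2308×1.4591 + 0.5000×1.4605 + 0.2692×1.1488 = 1.3763 bits


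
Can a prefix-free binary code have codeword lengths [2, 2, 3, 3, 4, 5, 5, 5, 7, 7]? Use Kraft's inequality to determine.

Kraft inequality: Σ 2^(-l_i) ≤ 1 for prefix-free code
Calculating: 2^(-2) + 2^(-2) + 2^(-3) + 2^(-3) + 2^(-4) + 2^(-5) + 2^(-5) + 2^(-5) + 2^(-7) + 2^(-7)
= 0.25 + 0.25 + 0.125 + 0.125 + 0.0625 + 0.03125 + 0.03125 + 0.03125 + 0.0078125 + 0.0078125
= 0.9219
Since 0.9219 ≤ 1, prefix-free code exists


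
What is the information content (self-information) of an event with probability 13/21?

Information content I(x) = -log₂(p(x))
I = -log₂(13/21) = -log₂(0.6190)
I = 0.6919 bits


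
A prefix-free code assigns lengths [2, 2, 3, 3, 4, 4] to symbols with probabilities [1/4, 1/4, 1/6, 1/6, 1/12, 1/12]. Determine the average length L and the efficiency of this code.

Average length L = Σ p_i × l_i = 2.6667 bits
Entropy H = 2.4591 bits
Efficiency η = H/L × 100% = 92.22%


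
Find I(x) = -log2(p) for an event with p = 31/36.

Information content I(x) = -log₂(p(x))
I = -log₂(31/36) = -log₂(0.8611)
I = 0.2157 bits


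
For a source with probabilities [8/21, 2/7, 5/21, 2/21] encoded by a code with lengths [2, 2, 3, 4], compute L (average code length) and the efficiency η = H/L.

Average length L = Σ p_i × l_i = 2.4286 bits
Entropy H = 1.8628 bits
Efficiency η = H/L × 100% = 76.70%


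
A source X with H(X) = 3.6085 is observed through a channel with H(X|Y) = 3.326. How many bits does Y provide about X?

I(X;Y) = H(X) - H(X|Y)
I(X;Y) = 3.6085 - 3.326 = 0.2825 bits


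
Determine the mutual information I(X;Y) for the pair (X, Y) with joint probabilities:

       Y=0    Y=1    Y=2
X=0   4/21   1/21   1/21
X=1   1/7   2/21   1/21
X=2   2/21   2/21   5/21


H(X) = 1.5567, H(Y) = 1.5452, H(X,Y) = 2.9464
I(X;Y) = H(X) + H(Y) - H(X,Y) = 0.1554 bits


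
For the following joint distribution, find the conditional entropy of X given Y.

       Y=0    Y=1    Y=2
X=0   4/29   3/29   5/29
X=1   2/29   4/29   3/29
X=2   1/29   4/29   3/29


H(X|Y) = Σ_y p(y) H(X|Y=y)
  p(Y=0) = 7/29, H(X|Y=0) = 1.3788
  p(Y=1) = 11/29, H(X|Y=1) = 1.5726
  p(Y=2) = 11/29, H(X|Y=2) = 1.5395
H(X|Y) = 0.2414×1.3788 + 0.3793×1.5726 + 0.3793×1.5395 = 1.5133 bits


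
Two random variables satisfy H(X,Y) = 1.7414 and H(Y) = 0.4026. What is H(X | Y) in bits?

Chain rule: H(X,Y) = H(X|Y) + H(Y)
H(X|Y) = H(X,Y) - H(Y) = 1.7414 - 0.4026 = 1.3388 bits


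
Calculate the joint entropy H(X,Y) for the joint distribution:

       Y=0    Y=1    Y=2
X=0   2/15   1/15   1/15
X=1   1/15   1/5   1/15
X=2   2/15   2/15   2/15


H(X,Y) = -Σ p(x,y) log₂ p(x,y)
  p(0,0)=2/15: -0.1333 × log₂(0.1333) = 0.3876
  p(0,1)=1/15: -0.0667 × log₂(0.0667) = 0.2605
  p(0,2)=1/15: -0.0667 × log₂(0.0667) = 0.2605
  p(1,0)=1/15: -0.0667 × log₂(0.0667) = 0.2605
  p(1,1)=1/5: -0.2000 × log₂(0.2000) = 0.4644
  p(1,2)=1/15: -0.0667 × log₂(0.0667) = 0.2605
  p(2,0)=2/15: -0.1333 × log₂(0.1333) = 0.3876
  p(2,1)=2/15: -0.1333 × log₂(0.1333) = 0.3876
  p(2,2)=2/15: -0.1333 × log₂(0.1333) = 0.3876
H(X,Y) = 3.0566 bits


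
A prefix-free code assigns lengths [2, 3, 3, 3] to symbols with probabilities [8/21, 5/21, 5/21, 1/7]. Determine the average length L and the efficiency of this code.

Average length L = Σ p_i × l_i = 2.6190 bits
Entropy H = 1.9174 bits
Efficiency η = H/L × 100% = 73.21%


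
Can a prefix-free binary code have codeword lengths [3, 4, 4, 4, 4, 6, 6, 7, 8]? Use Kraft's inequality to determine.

Kraft inequality: Σ 2^(-l_i) ≤ 1 for prefix-free code
Calculating: 2^(-3) + 2^(-4) + 2^(-4) + 2^(-4) + 2^(-4) + 2^(-6) + 2^(-6) + 2^(-7) + 2^(-8)
= 0.125 + 0.0625 + 0.0625 + 0.0625 + 0.0625 + 0.015625 + 0.015625 + 0.0078125 + 0.00390625
= 0.4180
Since 0.4180 ≤ 1, prefix-free code exists


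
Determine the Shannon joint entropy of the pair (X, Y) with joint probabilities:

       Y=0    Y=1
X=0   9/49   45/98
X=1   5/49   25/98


H(X,Y) = -Σ p(x,y) log₂ p(x,y)
  p(0,0)=9/49: -0.1837 × log₂(0.1837) = 0.4490
  p(0,1)=45/98: -0.4592 × log₂(0.4592) = 0.5156
  p(1,0)=5/49: -0.1020 × log₂(0.1020) = 0.3360
  p(1,1)=25/98: -0.2551 × log₂(0.2551) = 0.5028
H(X,Y) = 1.8034 bits


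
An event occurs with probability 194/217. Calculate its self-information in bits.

Information content I(x) = -log₂(p(x))
I = -log₂(194/217) = -log₂(0.8940)
I = 0.1616 bits


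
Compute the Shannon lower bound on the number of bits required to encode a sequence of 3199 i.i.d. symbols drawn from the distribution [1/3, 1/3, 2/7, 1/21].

Entropy H = 1.7822 bits/symbol
Minimum bits = H × n = 1.7822 × 3199
= 5701.22 bits


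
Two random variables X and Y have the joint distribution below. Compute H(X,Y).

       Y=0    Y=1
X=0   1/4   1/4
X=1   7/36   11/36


H(X,Y) = -Σ p(x,y) log₂ p(x,y)
  p(0,0)=1/4: -0.2500 × log₂(0.2500) = 0.5000
  p(0,1)=1/4: -0.2500 × log₂(0.2500) = 0.5000
  p(1,0)=7/36: -0.1944 × log₂(0.1944) = 0.4594
  p(1,1)=11/36: -0.3056 × log₂(0.3056) = 0.5227
H(X,Y) = 1.9820 bits


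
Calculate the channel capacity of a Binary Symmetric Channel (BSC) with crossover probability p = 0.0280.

For BSC with error probability p:
C = 1 - H(p) where H(p) is binary entropy
H(0.0280) = -0.0280 × log₂(0.0280) - 0.9720 × log₂(0.9720)
H(p) = 0.1843
C = 1 - 0.1843 = 0.8157 bits/use


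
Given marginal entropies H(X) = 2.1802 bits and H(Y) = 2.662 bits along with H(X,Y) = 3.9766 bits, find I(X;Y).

I(X;Y) = H(X) + H(Y) - H(X,Y)
I(X;Y) = 2.1802 + 2.662 - 3.9766 = 0.8656 bits


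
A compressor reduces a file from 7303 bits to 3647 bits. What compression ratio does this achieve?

Compression ratio = Original / Compressed
= 7303 / 3647 = 2.00:1


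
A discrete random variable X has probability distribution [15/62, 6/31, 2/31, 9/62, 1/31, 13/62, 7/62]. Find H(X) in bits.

H(X) = -Σ p(x) log₂ p(x)
  -15/62 × log₂(15/62) = 0.4953
  -6/31 × log₂(6/31) = 0.4586
  -2/31 × log₂(2/31) = 0.2551
  -9/62 × log₂(9/62) = 0.4042
  -1/31 × log₂(1/31) = 0.1598
  -13/62 × log₂(13/62) = 0.4726
  -7/62 × log₂(7/62) = 0.3553
H(X) = 2.6008 bits


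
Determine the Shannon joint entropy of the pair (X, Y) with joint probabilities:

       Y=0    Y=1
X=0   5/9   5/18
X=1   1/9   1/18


H(X,Y) = -Σ p(x,y) log₂ p(x,y)
  p(0,0)=5/9: -0.5556 × log₂(0.5556) = 0.4711
  p(0,1)=5/18: -0.2778 × log₂(0.2778) = 0.5133
  p(1,0)=1/9: -0.1111 × log₂(0.1111) = 0.3522
  p(1,1)=1/18: -0.0556 × log₂(0.0556) = 0.2317
H(X,Y) = 1.5683 bits


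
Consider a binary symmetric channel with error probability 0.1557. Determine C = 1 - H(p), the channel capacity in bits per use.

For BSC with error probability p:
C = 1 - H(p) where H(p) is binary entropy
H(0.1557) = -0.1557 × log₂(0.1557) - 0.8443 × log₂(0.8443)
H(p) = 0.6239
C = 1 - 0.6239 = 0.3761 bits/use


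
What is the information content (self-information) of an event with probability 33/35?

Information content I(x) = -log₂(p(x))
I = -log₂(33/35) = -log₂(0.9429)
I = 0.0849 bits


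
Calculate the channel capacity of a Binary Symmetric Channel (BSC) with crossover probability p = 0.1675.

For BSC with error probability p:
C = 1 - H(p) where H(p) is binary entropy
H(0.1675) = -0.1675 × log₂(0.1675) - 0.8325 × log₂(0.8325)
H(p) = 0.6520
C = 1 - 0.6520 = 0.3480 bits/use


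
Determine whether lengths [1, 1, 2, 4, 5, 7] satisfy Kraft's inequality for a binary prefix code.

Kraft inequality: Σ 2^(-l_i) ≤ 1 for prefix-free code
Calculating: 2^(-1) + 2^(-1) + 2^(-2) + 2^(-4) + 2^(-5) + 2^(-7)
= 0.5 + 0.5 + 0.25 + 0.0625 + 0.03125 + 0.0078125
= 1.3516
Since 1.3516 > 1, prefix-free code does not exist


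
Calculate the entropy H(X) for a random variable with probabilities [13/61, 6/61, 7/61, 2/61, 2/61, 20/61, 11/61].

H(X) = -Σ p(x) log₂ p(x)
  -13/61 × log₂(13/61) = 0.4753
  -6/61 × log₂(6/61) = 0.3291
  -7/61 × log₂(7/61) = 0.3584
  -2/61 × log₂(2/61) = 0.1617
  -2/61 × log₂(2/61) = 0.1617
  -20/61 × log₂(20/61) = 0.5275
  -11/61 × log₂(11/61) = 0.4456
H(X) = 2.4593 bits


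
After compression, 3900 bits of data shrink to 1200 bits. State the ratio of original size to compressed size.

Compression ratio = Original / Compressed
= 3900 / 1200 = 3.25:1


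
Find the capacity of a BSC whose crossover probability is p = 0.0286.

For BSC with error probability p:
C = 1 - H(p) where H(p) is binary entropy
H(0.0286) = -0.0286 × log₂(0.0286) - 0.9714 × log₂(0.9714)
H(p) = 0.1873
C = 1 - 0.1873 = 0.8127 bits/use


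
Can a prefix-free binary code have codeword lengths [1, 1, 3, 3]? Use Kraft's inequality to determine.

Kraft inequality: Σ 2^(-l_i) ≤ 1 for prefix-free code
Calculating: 2^(-1) + 2^(-1) + 2^(-3) + 2^(-3)
= 0.5 + 0.5 + 0.125 + 0.125
= 1.2500
Since 1.2500 > 1, prefix-free code does not exist


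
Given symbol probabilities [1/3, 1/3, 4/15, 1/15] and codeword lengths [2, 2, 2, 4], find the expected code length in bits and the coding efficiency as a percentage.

Average length L = Σ p_i × l_i = 2.1333 bits
Entropy H = 1.8256 bits
Efficiency η = H/L × 100% = 85.58%


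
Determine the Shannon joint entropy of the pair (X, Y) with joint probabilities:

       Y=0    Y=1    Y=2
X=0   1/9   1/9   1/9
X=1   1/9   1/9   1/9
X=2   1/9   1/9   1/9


H(X,Y) = -Σ p(x,y) log₂ p(x,y)
  p(0,0)=1/9: -0.1111 × log₂(0.1111) = 0.3522
  p(0,1)=1/9: -0.1111 × log₂(0.1111) = 0.3522
  p(0,2)=1/9: -0.1111 × log₂(0.1111) = 0.3522
  p(1,0)=1/9: -0.1111 × log₂(0.1111) = 0.3522
  p(1,1)=1/9: -0.1111 × log₂(0.1111) = 0.3522
  p(1,2)=1/9: -0.1111 × log₂(0.1111) = 0.3522
  p(2,0)=1/9: -0.1111 × log₂(0.1111) = 0.3522
  p(2,1)=1/9: -0.1111 × log₂(0.1111) = 0.3522
  p(2,2)=1/9: -0.1111 × log₂(0.1111) = 0.3522
H(X,Y) = 3.1699 bits


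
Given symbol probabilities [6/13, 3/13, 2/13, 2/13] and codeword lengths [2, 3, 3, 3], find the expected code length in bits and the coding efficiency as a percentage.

Average length L = Σ p_i × l_i = 2.5385 bits
Entropy H = 1.8339 bits
Efficiency η = H/L × 100% = 72.25%
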